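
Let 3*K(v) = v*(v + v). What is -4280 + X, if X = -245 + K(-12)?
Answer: -4429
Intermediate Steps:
K(v) = 2*v**2/3 (K(v) = (v*(v + v))/3 = (v*(2*v))/3 = (2*v**2)/3 = 2*v**2/3)
X = -149 (X = -245 + (2/3)*(-12)**2 = -245 + (2/3)*144 = -245 + 96 = -149)
-4280 + X = -4280 - 149 = -4429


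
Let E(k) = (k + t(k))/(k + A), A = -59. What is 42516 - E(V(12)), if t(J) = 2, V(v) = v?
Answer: 1998266/47 ≈ 42516.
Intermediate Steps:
E(k) = (2 + k)/(-59 + k) (E(k) = (k + 2)/(k - 59) = (2 + k)/(-59 + k))
42516 - E(V(12)) = 42516 - (2 + 12)/(-59 + 12) = 42516 - 14/(-47) = 42516 - (-1)*14/47 = 42516 - 1*(-14/47) = 42516 + 14/47 = 1998266/47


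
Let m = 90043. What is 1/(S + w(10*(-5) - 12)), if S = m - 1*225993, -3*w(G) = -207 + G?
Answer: -3/407581 ≈ -7.3605e-6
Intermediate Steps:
w(G) = 69 - G/3 (w(G) = -(-207 + G)/3 = 69 - G/3)
S = -135950 (S = 90043 - 1*225993 = 90043 - 225993 = -135950)
1/(S + w(10*(-5) - 12)) = 1/(-135950 + (69 - (10*(-5) - 12)/3)) = 1/(-135950 + (69 - (-50 - 12)/3)) = 1/(-135950 + (69 - ⅓*(-62))) = 1/(-135950 + (69 + 62/3)) = 1/(-135950 + 269/3) = 1/(-407581/3) = -3/407581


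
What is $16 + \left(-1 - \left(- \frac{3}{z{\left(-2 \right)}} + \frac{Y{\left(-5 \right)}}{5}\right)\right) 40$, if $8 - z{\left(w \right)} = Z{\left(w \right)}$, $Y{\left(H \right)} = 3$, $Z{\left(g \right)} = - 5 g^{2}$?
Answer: $- \frac{306}{7} \approx -43.714$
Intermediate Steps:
$z{\left(w \right)} = 8 + 5 w^{2}$ ($z{\left(w \right)} = 8 - - 5 w^{2} = 8 + 5 w^{2}$)
$16 + \left(-1 - \left(- \frac{3}{z{\left(-2 \right)}} + \frac{Y{\left(-5 \right)}}{5}\right)\right) 40 = 16 + \left(-1 - \left(- \frac{3}{8 + 5 \left(-2\right)^{2}} + \frac{3}{5}\right)\right) 40 = 16 + \left(-1 - \left(- \frac{3}{8 + 5 \cdot 4} + 3 \cdot \frac{1}{5}\right)\right) 40 = 16 + \left(-1 - \left(- \frac{3}{8 + 20} + \frac{3}{5}\right)\right) 40 = 16 + \left(-1 - \left(- \frac{3}{28} + \frac{3}{5}\right)\right) 40 = 16 + \left(-1 - \frac{69}{140}\right) 40 = 16 - \frac{418}{7} = - \frac{306}{7}$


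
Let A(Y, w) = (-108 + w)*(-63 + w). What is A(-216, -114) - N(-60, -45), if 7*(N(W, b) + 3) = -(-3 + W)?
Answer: 39288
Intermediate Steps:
N(W, b) = -18/7 - W/7 (N(W, b) = -3 + (-(-3 + W))/7 = -3 + (3 - W)/7 = -3 + (3/7 - W/7) = -18/7 - W/7)
A(-216, -114) - N(-60, -45) = (6804 + (-114)² - 171*(-114)) - (-18/7 - ⅐*(-60)) = (6804 + 12996 + 19494) - (-18/7 + 60/7) = 39294 - 1*6 = 39294 - 6 = 39288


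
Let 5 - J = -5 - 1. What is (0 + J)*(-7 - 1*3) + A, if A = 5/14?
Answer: -1535/14 ≈ -109.64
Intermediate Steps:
A = 5/14 (A = 5*(1/14) = 5/14 ≈ 0.35714)
J = 11 (J = 5 - (-5 - 1) = 5 - 1*(-6) = 5 + 6 = 11)
(0 + J)*(-7 - 1*3) + A = (0 + 11)*(-7 - 1*3) + 5/14 = 11*(-7 - 3) + 5/14 = 11*(-10) + 5/14 = -110 + 5/14 = -1535/14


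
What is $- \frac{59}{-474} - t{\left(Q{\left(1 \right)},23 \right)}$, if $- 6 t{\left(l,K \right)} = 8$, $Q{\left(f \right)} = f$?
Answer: $\frac{691}{474} \approx 1.4578$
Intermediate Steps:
$t{\left(l,K \right)} = - \frac{4}{3}$ ($t{\left(l,K \right)} = \left(- \frac{1}{6}\right) 8 = - \frac{4}{3}$)
$- \frac{59}{-474} - t{\left(Q{\left(1 \right)},23 \right)} = - \frac{59}{-474} - - \frac{4}{3} = \left(-59\right) \left(- \frac{1}{474}\right) + \frac{4}{3} = \frac{59}{474} + \frac{4}{3} = \frac{691}{474}$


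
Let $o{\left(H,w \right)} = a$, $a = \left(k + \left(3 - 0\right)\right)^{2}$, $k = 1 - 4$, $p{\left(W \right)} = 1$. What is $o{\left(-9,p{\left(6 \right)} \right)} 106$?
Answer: $0$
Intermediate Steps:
$k = -3$
$a = 0$ ($a = \left(-3 + \left(3 - 0\right)\right)^{2} = \left(-3 + \left(3 + 0\right)\right)^{2} = \left(-3 + 3\right)^{2} = 0^{2} = 0$)
$o{\left(H,w \right)} = 0$
$o{\left(-9,p{\left(6 \right)} \right)} 106 = 0 \cdot 106 = 0$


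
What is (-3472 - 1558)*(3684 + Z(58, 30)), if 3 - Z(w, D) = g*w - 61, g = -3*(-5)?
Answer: -14476340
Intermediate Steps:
g = 15
Z(w, D) = 64 - 15*w (Z(w, D) = 3 - (15*w - 61) = 3 - (-61 + 15*w) = 3 + (61 - 15*w) = 64 - 15*w)
(-3472 - 1558)*(3684 + Z(58, 30)) = (-3472 - 1558)*(3684 + (64 - 15*58)) = -5030*(3684 + (64 - 870)) = -5030*(3684 - 806) = -5030*2878 = -14476340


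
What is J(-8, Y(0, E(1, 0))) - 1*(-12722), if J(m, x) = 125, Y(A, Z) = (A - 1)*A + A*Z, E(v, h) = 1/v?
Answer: 12847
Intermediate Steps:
Y(A, Z) = A*Z + A*(-1 + A) (Y(A, Z) = (-1 + A)*A + A*Z = A*(-1 + A) + A*Z = A*Z + A*(-1 + A))
J(-8, Y(0, E(1, 0))) - 1*(-12722) = 125 - 1*(-12722) = 125 + 12722 = 12847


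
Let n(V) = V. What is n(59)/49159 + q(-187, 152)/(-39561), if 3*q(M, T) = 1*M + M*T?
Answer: 157054494/648259733 ≈ 0.24227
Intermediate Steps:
q(M, T) = M/3 + M*T/3 (q(M, T) = (1*M + M*T)/3 = (M + M*T)/3 = M/3 + M*T/3)
n(59)/49159 + q(-187, 152)/(-39561) = 59/49159 + ((⅓)*(-187)*(1 + 152))/(-39561) = 59*(1/49159) + ((⅓)*(-187)*153)*(-1/39561) = 59/49159 - 9537*(-1/39561) = 59/49159 + 3179/13187 = 157054494/648259733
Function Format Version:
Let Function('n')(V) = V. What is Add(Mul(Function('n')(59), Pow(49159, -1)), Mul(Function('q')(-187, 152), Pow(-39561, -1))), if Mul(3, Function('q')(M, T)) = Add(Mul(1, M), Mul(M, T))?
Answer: Rational(157054494, 648259733) ≈ 0.24227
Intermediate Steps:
Function('q')(M, T) = Add(Mul(Rational(1, 3), M), Mul(Rational(1, 3), M, T)) (Function('q')(M, T) = Mul(Rational(1, 3), Add(Mul(1, M), Mul(M, T))) = Mul(Rational(1, 3), Add(M, Mul(M, T))) = Add(Mul(Rational(1, 3), M), Mul(Rational(1, 3), M, T)))
Add(Mul(Function('n')(59), Pow(49159, -1)), Mul(Function('q')(-187, 152), Pow(-39561, -1))) = Add(Mul(59, Pow(49159, -1)), Mul(Mul(Rational(1, 3), -187, Add(1, 152)), Pow(-39561, -1))) = Add(Mul(59, Rational(1, 49159)), Mul(Mul(Rational(1, 3), -187, 153), Rational(-1, 39561))) = Add(Rational(59, 49159), Mul(-9537, Rational(-1, 39561))) = Add(Rational(59, 49159), Rational(3179, 13187)) = Rational(157054494, 648259733)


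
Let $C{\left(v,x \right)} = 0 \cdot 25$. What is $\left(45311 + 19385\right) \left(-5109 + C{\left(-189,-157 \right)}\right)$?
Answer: $-330531864$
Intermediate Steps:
$C{\left(v,x \right)} = 0$
$\left(45311 + 19385\right) \left(-5109 + C{\left(-189,-157 \right)}\right) = \left(45311 + 19385\right) \left(-5109 + 0\right) = 64696 \left(-5109\right) = -330531864$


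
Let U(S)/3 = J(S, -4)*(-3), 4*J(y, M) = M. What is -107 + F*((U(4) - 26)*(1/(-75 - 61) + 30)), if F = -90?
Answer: 183127/4 ≈ 45782.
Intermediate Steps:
J(y, M) = M/4
U(S) = 9 (U(S) = 3*(((1/4)*(-4))*(-3)) = 3*(-1*(-3)) = 3*3 = 9)
-107 + F*((U(4) - 26)*(1/(-75 - 61) + 30)) = -107 - 90*(9 - 26)*(1/(-75 - 61) + 30) = -107 - (-1530)*(1/(-136) + 30) = -107 - (-1530)*(-1/136 + 30) = -107 - (-1530)*4079/136 = -107 - 90*(-4079/8) = -107 + 183555/4 = 183127/4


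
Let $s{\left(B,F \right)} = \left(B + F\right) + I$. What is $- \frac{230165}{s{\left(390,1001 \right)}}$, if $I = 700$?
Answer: $- \frac{230165}{2091} \approx -110.07$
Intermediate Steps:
$s{\left(B,F \right)} = 700 + B + F$ ($s{\left(B,F \right)} = \left(B + F\right) + 700 = 700 + B + F$)
$- \frac{230165}{s{\left(390,1001 \right)}} = - \frac{230165}{700 + 390 + 1001} = - \frac{230165}{2091}$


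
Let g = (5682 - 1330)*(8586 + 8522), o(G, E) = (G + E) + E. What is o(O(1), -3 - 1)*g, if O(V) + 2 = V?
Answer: -670086144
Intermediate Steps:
O(V) = -2 + V
o(G, E) = G + 2*E (o(G, E) = (E + G) + E = G + 2*E)
g = 74454016 (g = 4352*17108 = 74454016)
o(O(1), -3 - 1)*g = ((-2 + 1) + 2*(-3 - 1))*74454016 = (-1 + 2*(-4))*74454016 = (-1 - 8)*74454016 = -9*74454016 = -670086144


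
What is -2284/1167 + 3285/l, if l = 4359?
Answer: -2040787/1695651 ≈ -1.2035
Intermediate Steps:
-2284/1167 + 3285/l = -2284/1167 + 3285/4359 = -2284*1/1167 + 3285*(1/4359) = -2284/1167 + 1095/1453 = -2040787/1695651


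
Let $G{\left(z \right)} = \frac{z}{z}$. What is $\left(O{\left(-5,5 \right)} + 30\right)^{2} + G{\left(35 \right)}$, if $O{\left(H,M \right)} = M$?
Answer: $1226$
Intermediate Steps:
$G{\left(z \right)} = 1$
$\left(O{\left(-5,5 \right)} + 30\right)^{2} + G{\left(35 \right)} = \left(5 + 30\right)^{2} + 1 = 35^{2} + 1 = 1225 + 1 = 1226$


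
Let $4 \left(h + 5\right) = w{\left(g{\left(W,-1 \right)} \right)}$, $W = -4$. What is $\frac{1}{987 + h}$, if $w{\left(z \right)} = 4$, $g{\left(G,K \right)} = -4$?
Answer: $\frac{1}{983} \approx 0.0010173$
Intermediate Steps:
$h = -4$ ($h = -5 + \frac{1}{4} \cdot 4 = -5 + 1 = -4$)
$\frac{1}{987 + h} = \frac{1}{987 - 4} = \frac{1}{983}$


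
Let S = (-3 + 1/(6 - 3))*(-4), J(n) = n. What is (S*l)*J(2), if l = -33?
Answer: -704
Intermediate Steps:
S = 32/3 (S = (-3 + 1/3)*(-4) = (-3 + ⅓)*(-4) = -8/3*(-4) = 32/3 ≈ 10.667)
(S*l)*J(2) = ((32/3)*(-33))*2 = -352*2 = -704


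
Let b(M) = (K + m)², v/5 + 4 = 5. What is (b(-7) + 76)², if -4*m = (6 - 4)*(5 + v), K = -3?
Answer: 19600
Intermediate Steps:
v = 5 (v = -20 + 5*5 = -20 + 25 = 5)
m = -5 (m = -(6 - 4)*(5 + 5)/4 = -10/2 = -¼*20 = -5)
b(M) = 64 (b(M) = (-3 - 5)² = (-8)² = 64)
(b(-7) + 76)² = (64 + 76)² = 140² = 19600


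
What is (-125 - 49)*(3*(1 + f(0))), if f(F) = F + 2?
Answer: -1566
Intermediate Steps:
f(F) = 2 + F
(-125 - 49)*(3*(1 + f(0))) = (-125 - 49)*(3*(1 + (2 + 0))) = -522*(1 + 2) = -522*3 = -174*9 = -1566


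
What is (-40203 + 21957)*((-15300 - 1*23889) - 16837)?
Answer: 1022250396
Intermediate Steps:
(-40203 + 21957)*((-15300 - 1*23889) - 16837) = -18246*((-15300 - 23889) - 16837) = -18246*(-39189 - 16837) = -18246*(-56026) = 1022250396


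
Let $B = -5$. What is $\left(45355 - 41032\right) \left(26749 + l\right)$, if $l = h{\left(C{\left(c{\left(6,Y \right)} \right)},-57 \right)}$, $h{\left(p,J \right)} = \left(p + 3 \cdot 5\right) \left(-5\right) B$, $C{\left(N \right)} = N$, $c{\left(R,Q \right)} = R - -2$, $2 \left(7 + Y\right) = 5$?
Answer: $118121652$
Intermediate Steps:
$Y = - \frac{9}{2}$ ($Y = -7 + \frac{1}{2} \cdot 5 = -7 + \frac{5}{2} = - \frac{9}{2} \approx -4.5$)
$c{\left(R,Q \right)} = 2 + R$ ($c{\left(R,Q \right)} = R + 2 = 2 + R$)
$h{\left(p,J \right)} = 375 + 25 p$ ($h{\left(p,J \right)} = \left(p + 3 \cdot 5\right) \left(-5\right) \left(-5\right) = \left(p + 15\right) \left(-5\right) \left(-5\right) = \left(15 + p\right) \left(-5\right) \left(-5\right) = \left(-75 - 5 p\right) \left(-5\right) = 375 + 25 p$)
$l = 575$ ($l = 375 + 25 \left(2 + 6\right) = 375 + 25 \cdot 8 = 375 + 200 = 575$)
$\left(45355 - 41032\right) \left(26749 + l\right) = \left(45355 - 41032\right) \left(26749 + 575\right) = 4323 \cdot 27324 = 118121652$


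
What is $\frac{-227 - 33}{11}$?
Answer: $- \frac{260}{11} \approx -23.636$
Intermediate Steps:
$\frac{-227 - 33}{11} = \left(-260\right) \frac{1}{11} = - \frac{260}{11}$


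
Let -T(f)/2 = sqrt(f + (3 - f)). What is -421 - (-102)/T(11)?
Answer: -421 - 17*sqrt(3) ≈ -450.44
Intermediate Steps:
T(f) = -2*sqrt(3) (T(f) = -2*sqrt(f + (3 - f)) = -2*sqrt(3))
-421 - (-102)/T(11) = -421 - (-102)/((-2*sqrt(3))) = -421 - (-102)*(-sqrt(3)/6) = -421 - 17*sqrt(3)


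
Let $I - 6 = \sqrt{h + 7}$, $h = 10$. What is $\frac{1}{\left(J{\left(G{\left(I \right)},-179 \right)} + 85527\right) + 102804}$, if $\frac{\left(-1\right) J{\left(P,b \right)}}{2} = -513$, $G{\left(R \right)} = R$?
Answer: $\frac{1}{189357} \approx 5.281 \cdot 10^{-6}$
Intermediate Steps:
$I = 6 + \sqrt{17}$ ($I = 6 + \sqrt{10 + 7} = 6 + \sqrt{17} \approx 10.123$)
$J{\left(P,b \right)} = 1026$ ($J{\left(P,b \right)} = \left(-2\right) \left(-513\right) = 1026$)
$\frac{1}{\left(J{\left(G{\left(I \right)},-179 \right)} + 85527\right) + 102804} = \frac{1}{\left(1026 + 85527\right) + 102804} = \frac{1}{86553 + 102804} = \frac{1}{189357}$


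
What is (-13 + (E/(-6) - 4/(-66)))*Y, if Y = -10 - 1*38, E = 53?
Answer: 11496/11 ≈ 1045.1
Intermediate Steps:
Y = -48 (Y = -10 - 38 = -48)
(-13 + (E/(-6) - 4/(-66)))*Y = (-13 + (53/(-6) - 4/(-66)))*(-48) = (-13 + (53*(-⅙) - 4*(-1/66)))*(-48) = (-13 + (-53/6 + 2/33))*(-48) = (-13 - 193/22)*(-48) = -479/22*(-48) = 11496/11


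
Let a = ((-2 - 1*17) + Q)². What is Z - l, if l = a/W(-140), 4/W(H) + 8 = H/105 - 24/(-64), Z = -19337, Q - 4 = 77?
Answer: -257473/24 ≈ -10728.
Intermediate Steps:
Q = 81 (Q = 4 + 77 = 81)
W(H) = 4/(-61/8 + H/105) (W(H) = 4/(-8 + (H/105 - 24/(-64))) = 4/(-8 + (H*(1/105) - 24*(-1/64))) = 4/(-8 + (H/105 + 3/8)) = 4/(-8 + (3/8 + H/105)) = 4/(-61/8 + H/105))
a = 3844 (a = ((-2 - 1*17) + 81)² = ((-2 - 17) + 81)² = (-19 + 81)² = 62² = 3844)
l = -206615/24 (l = 3844/((3360/(-6405 + 8*(-140)))) = 3844/((3360/(-6405 - 1120))) = 3844/((3360/(-7525))) = 3844/((3360*(-1/7525))) = 3844/(-96/215) = 3844*(-215/96) = -206615/24 ≈ -8609.0)
Z - l = -19337 - 1*(-206615/24) = -19337 + 206615/24 = -257473/24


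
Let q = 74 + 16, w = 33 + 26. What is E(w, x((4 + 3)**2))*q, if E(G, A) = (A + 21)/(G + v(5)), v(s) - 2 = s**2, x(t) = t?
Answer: 3150/43 ≈ 73.256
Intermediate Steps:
w = 59
v(s) = 2 + s**2
q = 90
E(G, A) = (21 + A)/(27 + G) (E(G, A) = (A + 21)/(G + (2 + 5**2)) = (21 + A)/(G + (2 + 25)) = (21 + A)/(G + 27) = (21 + A)/(27 + G))
E(w, x((4 + 3)**2))*q = ((21 + (4 + 3)**2)/(27 + 59))*90 = ((21 + 7**2)/86)*90 = ((21 + 49)/86)*90 = ((1/86)*70)*90 = (35/43)*90 = 3150/43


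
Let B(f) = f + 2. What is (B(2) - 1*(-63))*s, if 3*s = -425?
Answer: -28475/3 ≈ -9491.7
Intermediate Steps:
B(f) = 2 + f
s = -425/3 (s = (1/3)*(-425) = -425/3 ≈ -141.67)
(B(2) - 1*(-63))*s = ((2 + 2) - 1*(-63))*(-425/3) = (4 + 63)*(-425/3) = 67*(-425/3) = -28475/3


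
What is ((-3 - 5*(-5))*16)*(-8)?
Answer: -2816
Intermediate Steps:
((-3 - 5*(-5))*16)*(-8) = ((-3 + 25)*16)*(-8) = (22*16)*(-8) = 352*(-8) = -2816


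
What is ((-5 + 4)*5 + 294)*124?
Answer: 35836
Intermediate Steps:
((-5 + 4)*5 + 294)*124 = (-1*5 + 294)*124 = (-5 + 294)*124 = 289*124 = 35836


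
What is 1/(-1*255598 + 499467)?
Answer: 1/243869 ≈ 4.1006e-6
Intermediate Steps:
1/(-1*255598 + 499467) = 1/(-255598 + 499467) = 1/243869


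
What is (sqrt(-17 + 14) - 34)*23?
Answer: -782 + 23*I*sqrt(3) ≈ -782.0 + 39.837*I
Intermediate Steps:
(sqrt(-17 + 14) - 34)*23 = (sqrt(-3) - 34)*23 = (I*sqrt(3) - 34)*23 = (-34 + I*sqrt(3))*23 = -782 + 23*I*sqrt(3)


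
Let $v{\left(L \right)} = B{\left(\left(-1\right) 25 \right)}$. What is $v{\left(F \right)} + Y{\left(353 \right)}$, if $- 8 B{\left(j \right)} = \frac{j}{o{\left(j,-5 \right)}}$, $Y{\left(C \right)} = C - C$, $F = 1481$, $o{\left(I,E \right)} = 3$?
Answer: $\frac{25}{24} \approx 1.0417$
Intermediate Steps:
$Y{\left(C \right)} = 0$
$B{\left(j \right)} = - \frac{j}{24}$ ($B{\left(j \right)} = - \frac{j \frac{1}{3}}{8} = - \frac{\frac{1}{3} j}{8} = - \frac{j}{24}$)
$v{\left(L \right)} = \frac{25}{24}$ ($v{\left(L \right)} = - \frac{\left(-1\right) 25}{24} = \left(- \frac{1}{24}\right) \left(-25\right) = \frac{25}{24}$)
$v{\left(F \right)} + Y{\left(353 \right)} = \frac{25}{24} + 0 = \frac{25}{24}$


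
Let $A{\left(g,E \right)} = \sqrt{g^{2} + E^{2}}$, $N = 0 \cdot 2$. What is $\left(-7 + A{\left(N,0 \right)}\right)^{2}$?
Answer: $49$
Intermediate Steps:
$N = 0$
$A{\left(g,E \right)} = \sqrt{E^{2} + g^{2}}$
$\left(-7 + A{\left(N,0 \right)}\right)^{2} = \left(-7 + \sqrt{0^{2} + 0^{2}}\right)^{2} = \left(-7 + \sqrt{0 + 0}\right)^{2} = \left(-7 + \sqrt{0}\right)^{2} = \left(-7 + 0\right)^{2} = \left(-7\right)^{2} = 49$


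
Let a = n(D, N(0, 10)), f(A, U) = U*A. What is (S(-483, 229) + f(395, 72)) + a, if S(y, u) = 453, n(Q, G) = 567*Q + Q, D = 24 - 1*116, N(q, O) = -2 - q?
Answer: -23363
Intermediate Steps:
f(A, U) = A*U
D = -92 (D = 24 - 116 = -92)
n(Q, G) = 568*Q
a = -52256 (a = 568*(-92) = -52256)
(S(-483, 229) + f(395, 72)) + a = (453 + 395*72) - 52256 = (453 + 28440) - 52256 = 28893 - 52256 = -23363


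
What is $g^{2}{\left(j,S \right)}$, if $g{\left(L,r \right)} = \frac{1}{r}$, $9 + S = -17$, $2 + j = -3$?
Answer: $\frac{1}{676} \approx 0.0014793$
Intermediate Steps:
$j = -5$ ($j = -2 - 3 = -5$)
$S = -26$ ($S = -9 - 17 = -26$)
$g^{2}{\left(j,S \right)} = \left(\frac{1}{-26}\right)^{2} = \left(- \frac{1}{26}\right)^{2} = \frac{1}{676}$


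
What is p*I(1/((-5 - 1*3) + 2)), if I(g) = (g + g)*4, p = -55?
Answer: 220/3 ≈ 73.333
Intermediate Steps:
I(g) = 8*g (I(g) = (2*g)*4 = 8*g)
p*I(1/((-5 - 1*3) + 2)) = -440/((-5 - 1*3) + 2) = -440/((-5 - 3) + 2) = -440/(-8 + 2) = -440/(-6) = -440*(-1)/6 = -55*(-4/3) = 220/3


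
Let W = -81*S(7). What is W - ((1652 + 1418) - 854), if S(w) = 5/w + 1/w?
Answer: -15998/7 ≈ -2285.4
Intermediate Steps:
S(w) = 6/w (S(w) = 5/w + 1/w = 6/w)
W = -486/7 ≈ -69.429
W - ((1652 + 1418) - 854) = -486/7 - ((1652 + 1418) - 854) = -486/7 - (3070 - 854) = -486/7 - 1*2216 = -486/7 - 2216 = -15998/7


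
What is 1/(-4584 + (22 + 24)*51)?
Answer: -1/2238 ≈ -0.00044683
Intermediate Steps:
1/(-4584 + (22 + 24)*51) = 1/(-4584 + 46*51) = 1/(-4584 + 2346) = 1/(-2238) = -1/2238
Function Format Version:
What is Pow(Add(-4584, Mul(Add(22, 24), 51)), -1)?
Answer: Rational(-1, 2238) ≈ -0.00044683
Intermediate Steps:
Pow(Add(-4584, Mul(Add(22, 24), 51)), -1) = Pow(Add(-4584, Mul(46, 51)), -1) = Pow(Add(-4584, 2346), -1) = Pow(-2238, -1) = Rational(-1, 2238)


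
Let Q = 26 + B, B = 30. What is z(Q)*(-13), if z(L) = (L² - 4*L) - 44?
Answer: -37284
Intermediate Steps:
Q = 56 (Q = 26 + 30 = 56)
z(L) = -44 + L² - 4*L
z(Q)*(-13) = (-44 + 56² - 4*56)*(-13) = (-44 + 3136 - 224)*(-13) = 2868*(-13) = -37284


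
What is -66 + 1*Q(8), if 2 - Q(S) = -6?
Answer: -58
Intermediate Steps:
Q(S) = 8 (Q(S) = 2 - 1*(-6) = 2 + 6 = 8)
-66 + 1*Q(8) = -66 + 1*8 = -66 + 8 = -58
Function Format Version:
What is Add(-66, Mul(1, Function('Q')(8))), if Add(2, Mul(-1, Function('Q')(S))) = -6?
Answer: -58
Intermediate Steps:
Function('Q')(S) = 8 (Function('Q')(S) = Add(2, Mul(-1, -6)) = Add(2, 6) = 8)
Add(-66, Mul(1, Function('Q')(8))) = Add(-66, Mul(1, 8)) = Add(-66, 8) = -58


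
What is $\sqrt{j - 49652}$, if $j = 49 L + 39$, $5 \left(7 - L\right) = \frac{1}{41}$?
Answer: $\frac{i \sqrt{2070581795}}{205} \approx 221.97 i$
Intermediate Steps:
$L = \frac{1434}{205}$ ($L = 7 - \frac{1}{5 \cdot 41} = 7 - \frac{1}{205} = \frac{1434}{205} \approx 6.9951$)
$j = \frac{78261}{205}$ ($j = 49 \cdot \frac{1434}{205} + 39 = \frac{70266}{205} + 39 = \frac{78261}{205} \approx 381.76$)
$\sqrt{j - 49652} = \sqrt{\frac{78261}{205} - 49652} = \sqrt{- \frac{10100399}{205}} = \frac{i \sqrt{2070581795}}{205}$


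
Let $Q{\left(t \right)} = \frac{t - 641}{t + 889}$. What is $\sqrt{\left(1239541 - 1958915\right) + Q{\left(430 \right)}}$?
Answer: $\frac{i \sqrt{1251539107923}}{1319} \approx 848.16 i$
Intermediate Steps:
$Q{\left(t \right)} = \frac{-641 + t}{889 + t}$
$\sqrt{\left(1239541 - 1958915\right) + Q{\left(430 \right)}} = \sqrt{\left(1239541 - 1958915\right) + \frac{-641 + 430}{889 + 430}} = \sqrt{-719374 + \frac{1}{1319} \left(-211\right)} = \sqrt{-719374 - \frac{211}{1319}} = \sqrt{- \frac{948854517}{1319}} = \frac{i \sqrt{1251539107923}}{1319}$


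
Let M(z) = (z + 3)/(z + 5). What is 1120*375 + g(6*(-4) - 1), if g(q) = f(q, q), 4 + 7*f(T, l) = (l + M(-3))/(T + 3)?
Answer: 9239991/22 ≈ 4.2000e+5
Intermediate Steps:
M(z) = (3 + z)/(5 + z)
f(T, l) = -4/7 + l/(7*(3 + T)) (f(T, l) = -4/7 + ((l + (3 - 3)/(5 - 3))/(T + 3))/7 = -4/7 + ((l + 0/2)/(3 + T))/7 = -4/7 + ((l + (1/2)*0)/(3 + T))/7 = -4/7 + ((l + 0)/(3 + T))/7 = -4/7 + (l/(3 + T))/7 = -4/7 + l/(7*(3 + T)))
g(q) = (-12 - 3*q)/(7*(3 + q)) (g(q) = (-12 + q - 4*q)/(7*(3 + q)) = (-12 - 3*q)/(7*(3 + q)))
1120*375 + g(6*(-4) - 1) = 1120*375 + 3*(-4 - (6*(-4) - 1))/(7*(3 + (6*(-4) - 1))) = 420000 + 3*(-4 - (-24 - 1))/(7*(3 + (-24 - 1))) = 420000 + 3*(-4 - 1*(-25))/(7*(3 - 25)) = 420000 + (3/7)*(-4 + 25)/(-22) = 420000 + (3/7)*(-1/22)*21 = 420000 - 9/22 = 9239991/22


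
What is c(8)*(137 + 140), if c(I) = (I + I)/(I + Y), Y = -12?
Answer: -1108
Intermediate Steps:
c(I) = 2*I/(-12 + I) (c(I) = (I + I)/(I - 12) = (2*I)/(-12 + I) = 2*I/(-12 + I))
c(8)*(137 + 140) = (2*8/(-12 + 8))*(137 + 140) = (2*8/(-4))*277 = (2*8*(-¼))*277 = -4*277 = -1108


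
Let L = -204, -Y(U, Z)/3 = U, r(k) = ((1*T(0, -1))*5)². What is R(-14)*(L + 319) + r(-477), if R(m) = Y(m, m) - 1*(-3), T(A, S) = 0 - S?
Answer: 5200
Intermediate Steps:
T(A, S) = -S
r(k) = 25 (r(k) = ((1*(-1*(-1)))*5)² = ((1*1)*5)² = (1*5)² = 5² = 25)
Y(U, Z) = -3*U
R(m) = 3 - 3*m (R(m) = -3*m - 1*(-3) = -3*m + 3 = 3 - 3*m)
R(-14)*(L + 319) + r(-477) = (3 - 3*(-14))*(-204 + 319) + 25 = (3 + 42)*115 + 25 = 45*115 + 25 = 5175 + 25 = 5200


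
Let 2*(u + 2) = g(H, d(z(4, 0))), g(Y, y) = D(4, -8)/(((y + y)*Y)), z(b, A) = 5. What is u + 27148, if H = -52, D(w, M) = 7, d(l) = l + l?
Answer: 56463673/2080 ≈ 27146.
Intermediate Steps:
d(l) = 2*l
g(Y, y) = 7/(2*Y*y) (g(Y, y) = 7/(((y + y)*Y)) = 7/(((2*y)*Y)) = 7/((2*Y*y)) = 7*(1/(2*Y*y)) = 7/(2*Y*y))
u = -4167/2080 (u = -2 + ((7/2)/(-52*(2*5)))/2 = -2 + ((7/2)*(-1/52)/10)/2 = -2 + ((7/2)*(-1/52)*(⅒))/2 = -2 + (½)*(-7/1040) = -2 - 7/2080 = -4167/2080 ≈ -2.0034)
u + 27148 = -4167/2080 + 27148 = 56463673/2080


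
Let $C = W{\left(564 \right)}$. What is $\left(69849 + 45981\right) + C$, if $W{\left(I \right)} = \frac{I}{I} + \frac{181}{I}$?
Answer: $\frac{65328865}{564} \approx 1.1583 \cdot 10^{5}$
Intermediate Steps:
$W{\left(I \right)} = 1 + \frac{181}{I}$
$C = \frac{745}{564}$ ($C = \frac{181 + 564}{564} = \frac{1}{564} \cdot 745 = \frac{745}{564} \approx 1.3209$)
$\left(69849 + 45981\right) + C = \left(69849 + 45981\right) + \frac{745}{564} = 115830 + \frac{745}{564} = \frac{65328865}{564}$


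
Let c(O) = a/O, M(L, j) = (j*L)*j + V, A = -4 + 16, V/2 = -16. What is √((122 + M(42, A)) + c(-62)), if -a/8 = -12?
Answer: √5897130/31 ≈ 78.335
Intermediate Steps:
V = -32 (V = 2*(-16) = -32)
a = 96 (a = -8*(-12) = 96)
A = 12
M(L, j) = -32 + L*j² (M(L, j) = (j*L)*j - 32 = (L*j)*j - 32 = L*j² - 32 = -32 + L*j²)
c(O) = 96/O
√((122 + M(42, A)) + c(-62)) = √((122 + (-32 + 42*12²)) + 96/(-62)) = √((122 + (-32 + 42*144)) + 96*(-1/62)) = √((122 + (-32 + 6048)) - 48/31) = √((122 + 6016) - 48/31) = √(6138 - 48/31) = √(190230/31) = √5897130/31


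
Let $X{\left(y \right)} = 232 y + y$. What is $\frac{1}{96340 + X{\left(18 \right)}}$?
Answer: $\frac{1}{100534} \approx 9.9469 \cdot 10^{-6}$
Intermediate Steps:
$X{\left(y \right)} = 233 y$
$\frac{1}{96340 + X{\left(18 \right)}} = \frac{1}{96340 + 233 \cdot 18} = \frac{1}{96340 + 4194} = \frac{1}{100534}$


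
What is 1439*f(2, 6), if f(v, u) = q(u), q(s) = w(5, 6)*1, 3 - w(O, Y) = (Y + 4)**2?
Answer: -139583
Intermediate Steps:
w(O, Y) = 3 - (4 + Y)**2 (w(O, Y) = 3 - (Y + 4)**2 = 3 - (4 + Y)**2)
q(s) = -97 (q(s) = (3 - (4 + 6)**2)*1 = (3 - 1*10**2)*1 = (3 - 1*100)*1 = (3 - 100)*1 = -97*1 = -97)
f(v, u) = -97
1439*f(2, 6) = 1439*(-97) = -139583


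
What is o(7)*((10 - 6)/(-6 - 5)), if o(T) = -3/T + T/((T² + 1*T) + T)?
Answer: 80/693 ≈ 0.11544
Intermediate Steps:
o(T) = -3/T + T/(T² + 2*T) (o(T) = -3/T + T/((T² + T) + T) = -3/T + T/((T + T²) + T) = -3/T + T/(T² + 2*T))
o(7)*((10 - 6)/(-6 - 5)) = (2*(-3 - 1*7)/(7*(2 + 7)))*((10 - 6)/(-6 - 5)) = (2*(⅐)*(-3 - 7)/9)*(4/(-11)) = (2*(⅐)*(⅑)*(-10))*(4*(-1/11)) = -20/63*(-4/11) = 80/693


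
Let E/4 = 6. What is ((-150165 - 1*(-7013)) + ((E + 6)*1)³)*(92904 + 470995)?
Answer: -65497996648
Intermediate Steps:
E = 24 (E = 4*6 = 24)
((-150165 - 1*(-7013)) + ((E + 6)*1)³)*(92904 + 470995) = ((-150165 - 1*(-7013)) + ((24 + 6)*1)³)*(92904 + 470995) = ((-150165 + 7013) + (30*1)³)*563899 = (-143152 + 30³)*563899 = (-143152 + 27000)*563899 = -116152*563899 = -65497996648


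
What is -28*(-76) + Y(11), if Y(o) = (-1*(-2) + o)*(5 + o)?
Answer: 2336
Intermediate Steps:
Y(o) = (2 + o)*(5 + o)
-28*(-76) + Y(11) = -28*(-76) + (10 + 11² + 7*11) = 2128 + (10 + 121 + 77) = 2128 + 208 = 2336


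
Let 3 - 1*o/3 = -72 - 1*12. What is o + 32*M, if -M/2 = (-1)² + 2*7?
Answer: -699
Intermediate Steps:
M = -30 (M = -2*((-1)² + 2*7) = -2*(1 + 14) = -2*15 = -30)
o = 261 (o = 9 - 3*(-72 - 1*12) = 9 - 3*(-72 - 12) = 9 - 3*(-84) = 9 + 252 = 261)
o + 32*M = 261 + 32*(-30) = 261 - 960 = -699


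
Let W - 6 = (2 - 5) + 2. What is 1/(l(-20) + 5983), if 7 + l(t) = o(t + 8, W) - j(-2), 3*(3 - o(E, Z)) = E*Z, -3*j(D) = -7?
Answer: 3/17990 ≈ 0.00016676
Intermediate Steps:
j(D) = 7/3 (j(D) = -⅓*(-7) = 7/3)
W = 5 (W = 6 + ((2 - 5) + 2) = 6 + (-3 + 2) = 6 - 1 = 5)
o(E, Z) = 3 - E*Z/3
l(t) = -59/3 - 5*t/3 (l(t) = -7 + ((3 - ⅓*(t + 8)*5) - 1*7/3) = -7 + ((3 - ⅓*(8 + t)*5) - 7/3) = -7 + ((3 + (-40/3 - 5*t/3)) - 7/3) = -7 + ((-31/3 - 5*t/3) - 7/3) = -7 + (-38/3 - 5*t/3) = -59/3 - 5*t/3)
1/(l(-20) + 5983) = 1/((-59/3 - 5/3*(-20)) + 5983) = 1/((-59/3 + 100/3) + 5983) = 1/(41/3 + 5983) = 1/(17990/3) = 3/17990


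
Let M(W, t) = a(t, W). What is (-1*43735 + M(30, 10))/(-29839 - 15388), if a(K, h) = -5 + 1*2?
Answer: 43738/45227 ≈ 0.96708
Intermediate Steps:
a(K, h) = -3 (a(K, h) = -5 + 2 = -3)
M(W, t) = -3
(-1*43735 + M(30, 10))/(-29839 - 15388) = (-1*43735 - 3)/(-29839 - 15388) = (-43735 - 3)/(-45227) = -43738*(-1/45227) = 43738/45227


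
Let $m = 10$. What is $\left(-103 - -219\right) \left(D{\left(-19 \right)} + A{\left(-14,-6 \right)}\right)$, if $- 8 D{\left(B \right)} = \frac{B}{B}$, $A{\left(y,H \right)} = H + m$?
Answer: $\frac{899}{2} \approx 449.5$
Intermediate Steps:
$A{\left(y,H \right)} = 10 + H$ ($A{\left(y,H \right)} = H + 10 = 10 + H$)
$D{\left(B \right)} = - \frac{1}{8}$ ($D{\left(B \right)} = - \frac{B \frac{1}{B}}{8} = \left(- \frac{1}{8}\right) 1 = - \frac{1}{8}$)
$\left(-103 - -219\right) \left(D{\left(-19 \right)} + A{\left(-14,-6 \right)}\right) = \left(-103 - -219\right) \left(- \frac{1}{8} + \left(10 - 6\right)\right) = \left(-103 + 219\right) \left(- \frac{1}{8} + 4\right) = 116 \cdot \frac{31}{8} = \frac{899}{2}$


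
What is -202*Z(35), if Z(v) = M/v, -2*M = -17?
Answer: -1717/35 ≈ -49.057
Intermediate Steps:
M = 17/2 (M = -½*(-17) = 17/2 ≈ 8.5000)
Z(v) = 17/(2*v)
-202*Z(35) = -1717/35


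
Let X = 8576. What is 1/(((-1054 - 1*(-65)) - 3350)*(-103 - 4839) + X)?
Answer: 1/21451914 ≈ 4.6616e-8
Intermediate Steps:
1/(((-1054 - 1*(-65)) - 3350)*(-103 - 4839) + X) = 1/(((-1054 - 1*(-65)) - 3350)*(-103 - 4839) + 8576) = 1/(((-1054 + 65) - 3350)*(-4942) + 8576) = 1/((-989 - 3350)*(-4942) + 8576) = 1/(-4339*(-4942) + 8576) = 1/(21443338 + 8576) = 1/21451914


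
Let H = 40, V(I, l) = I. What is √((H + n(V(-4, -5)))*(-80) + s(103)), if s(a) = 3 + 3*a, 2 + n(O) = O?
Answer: 2*I*√602 ≈ 49.071*I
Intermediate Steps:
n(O) = -2 + O
√((H + n(V(-4, -5)))*(-80) + s(103)) = √((40 + (-2 - 4))*(-80) + (3 + 3*103)) = √((40 - 6)*(-80) + (3 + 309)) = √(34*(-80) + 312) = √(-2720 + 312) = √(-2408) = 2*I*√602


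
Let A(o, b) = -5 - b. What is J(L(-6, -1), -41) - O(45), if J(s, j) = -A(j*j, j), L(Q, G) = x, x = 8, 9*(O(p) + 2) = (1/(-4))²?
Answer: -4897/144 ≈ -34.007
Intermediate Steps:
O(p) = -287/144 (O(p) = -2 + (1/(-4))²/9 = -2 + (-¼)²/9 = -2 + (⅑)*(1/16) = -2 + 1/144 = -287/144)
L(Q, G) = 8
J(s, j) = 5 + j (J(s, j) = -(-5 - j) = 5 + j)
J(L(-6, -1), -41) - O(45) = (5 - 41) - 1*(-287/144) = -36 + 287/144 = -4897/144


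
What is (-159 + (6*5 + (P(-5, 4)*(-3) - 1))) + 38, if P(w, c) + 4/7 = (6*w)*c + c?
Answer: 1804/7 ≈ 257.71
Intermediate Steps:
P(w, c) = -4/7 + c + 6*c*w (P(w, c) = -4/7 + ((6*w)*c + c) = -4/7 + (6*c*w + c) = -4/7 + (c + 6*c*w) = -4/7 + c + 6*c*w)
(-159 + (6*5 + (P(-5, 4)*(-3) - 1))) + 38 = (-159 + (6*5 + ((-4/7 + 4 + 6*4*(-5))*(-3) - 1))) + 38 = (-159 + (30 + ((-4/7 + 4 - 120)*(-3) - 1))) + 38 = (-159 + (30 + (-816/7*(-3) - 1))) + 38 = (-159 + (30 + (2448/7 - 1))) + 38 = (-159 + (30 + 2441/7)) + 38 = (-159 + 2651/7) + 38 = 1538/7 + 38 = 1804/7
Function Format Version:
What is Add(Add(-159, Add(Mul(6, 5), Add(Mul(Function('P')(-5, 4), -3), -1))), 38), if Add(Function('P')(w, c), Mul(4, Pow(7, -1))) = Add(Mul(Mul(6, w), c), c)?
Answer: Rational(1804, 7) ≈ 257.71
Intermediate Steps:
Function('P')(w, c) = Add(Rational(-4, 7), c, Mul(6, c, w)) (Function('P')(w, c) = Add(Rational(-4, 7), Add(Mul(Mul(6, w), c), c)) = Add(Rational(-4, 7), Add(Mul(6, c, w), c)) = Add(Rational(-4, 7), Add(c, Mul(6, c, w))) = Add(Rational(-4, 7), c, Mul(6, c, w)))
Add(Add(-159, Add(Mul(6, 5), Add(Mul(Function('P')(-5, 4), -3), -1))), 38) = Add(Add(-159, Add(Mul(6, 5), Add(Mul(Add(Rational(-4, 7), 4, Mul(6, 4, -5)), -3), -1))), 38) = Add(Add(-159, Add(30, Add(Mul(Add(Rational(-4, 7), 4, -120), -3), -1))), 38) = Add(Add(-159, Add(30, Add(Mul(Rational(-816, 7), -3), -1))), 38) = Add(Add(-159, Add(30, Add(Rational(2448, 7), -1))), 38) = Add(Add(-159, Add(30, Rational(2441, 7))), 38) = Add(Add(-159, Rational(2651, 7)), 38) = Add(Rational(1538, 7), 38) = Rational(1804, 7)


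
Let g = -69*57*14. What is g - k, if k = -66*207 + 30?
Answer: -41430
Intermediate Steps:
k = -13632 (k = -13662 + 30 = -13632)
g = -55062 (g = -3933*14 = -55062)
g - k = -55062 - 1*(-13632) = -55062 + 13632 = -41430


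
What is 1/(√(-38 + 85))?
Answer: √47/47 ≈ 0.14586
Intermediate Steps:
1/(√(-38 + 85)) = 1/(√47) = √47/47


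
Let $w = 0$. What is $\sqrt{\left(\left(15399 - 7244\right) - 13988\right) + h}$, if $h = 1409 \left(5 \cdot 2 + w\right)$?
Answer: $\sqrt{8257} \approx 90.868$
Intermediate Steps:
$h = 14090$ ($h = 1409 \left(5 \cdot 2 + 0\right) = 1409 \left(10 + 0\right) = 1409 \cdot 10 = 14090$)
$\sqrt{\left(\left(15399 - 7244\right) - 13988\right) + h} = \sqrt{\left(\left(15399 - 7244\right) - 13988\right) + 14090} = \sqrt{\left(8155 - 13988\right) + 14090} = \sqrt{-5833 + 14090} = \sqrt{8257}$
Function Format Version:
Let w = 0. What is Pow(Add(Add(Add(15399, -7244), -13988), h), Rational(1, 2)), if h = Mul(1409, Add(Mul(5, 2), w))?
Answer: Pow(8257, Rational(1, 2)) ≈ 90.868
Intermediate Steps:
h = 14090 (h = Mul(1409, Add(Mul(5, 2), 0)) = Mul(1409, Add(10, 0)) = Mul(1409, 10) = 14090)
Pow(Add(Add(Add(15399, -7244), -13988), h), Rational(1, 2)) = Pow(Add(Add(Add(15399, -7244), -13988), 14090), Rational(1, 2)) = Pow(Add(Add(8155, -13988), 14090), Rational(1, 2)) = Pow(Add(-5833, 14090), Rational(1, 2)) = Pow(8257, Rational(1, 2))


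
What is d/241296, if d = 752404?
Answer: 188101/60324 ≈ 3.1182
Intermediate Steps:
d/241296 = 752404/241296 = 752404*(1/241296) = 188101/60324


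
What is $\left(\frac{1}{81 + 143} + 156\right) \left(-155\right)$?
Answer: $- \frac{5416475}{224} \approx -24181.0$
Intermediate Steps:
$\left(\frac{1}{81 + 143} + 156\right) \left(-155\right) = \left(\frac{1}{224} + 156\right) \left(-155\right) = \frac{34945}{224} \left(-155\right) = - \frac{5416475}{224}$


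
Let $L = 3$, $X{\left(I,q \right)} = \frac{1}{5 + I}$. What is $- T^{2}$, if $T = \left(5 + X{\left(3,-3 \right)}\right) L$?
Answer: $- \frac{15129}{64} \approx -236.39$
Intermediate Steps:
$T = \frac{123}{8}$ ($T = \left(5 + \frac{1}{5 + 3}\right) 3 = \left(5 + \frac{1}{8}\right) 3 = \frac{41}{8} \cdot 3 = \frac{123}{8} \approx 15.375$)
$- T^{2} = - \left(\frac{123}{8}\right)^{2} = \left(-1\right) \frac{15129}{64} = - \frac{15129}{64}$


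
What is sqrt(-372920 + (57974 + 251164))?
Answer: I*sqrt(63782) ≈ 252.55*I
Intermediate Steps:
sqrt(-372920 + (57974 + 251164)) = sqrt(-372920 + 309138) = sqrt(-63782) = I*sqrt(63782)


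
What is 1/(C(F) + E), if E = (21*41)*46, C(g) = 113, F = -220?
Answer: 1/39719 ≈ 2.5177e-5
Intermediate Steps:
E = 39606 (E = 861*46 = 39606)
1/(C(F) + E) = 1/(113 + 39606) = 1/39719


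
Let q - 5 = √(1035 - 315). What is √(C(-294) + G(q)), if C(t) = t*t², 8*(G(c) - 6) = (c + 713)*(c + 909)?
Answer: √(-101320226 + 9792*√5)/2 ≈ 5032.4*I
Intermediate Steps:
q = 5 + 12*√5 (q = 5 + √(1035 - 315) = 5 + √720 = 5 + 12*√5 ≈ 31.833)
G(c) = 6 + (713 + c)*(909 + c)/8 (G(c) = 6 + ((c + 713)*(c + 909))/8 = 6 + ((713 + c)*(909 + c))/8 = 6 + (713 + c)*(909 + c)/8)
C(t) = t³
√(C(-294) + G(q)) = √((-294)³ + (648165/8 + (5 + 12*√5)²/8 + 811*(5 + 12*√5)/4)) = √(-25412184 + (648165/8 + (5 + 12*√5)²/8 + (4055/4 + 2433*√5))) = √(-25412184 + (656275/8 + 2433*√5 + (5 + 12*√5)²/8)) = √(-202641197/8 + 2433*√5 + (5 + 12*√5)²/8)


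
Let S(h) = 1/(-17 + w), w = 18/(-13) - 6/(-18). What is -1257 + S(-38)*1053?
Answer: -925995/704 ≈ -1315.3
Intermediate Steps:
w = -41/39 (w = 18*(-1/13) - 6*(-1/18) = -18/13 + ⅓ = -41/39 ≈ -1.0513)
S(h) = -39/704 (S(h) = 1/(-17 - 41/39) = 1/(-704/39) = -39/704)
-1257 + S(-38)*1053 = -1257 - 39/704*1053 = -1257 - 41067/704 = -925995/704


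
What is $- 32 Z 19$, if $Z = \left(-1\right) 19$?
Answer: $11552$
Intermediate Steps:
$Z = -19$
$- 32 Z 19 = \left(-32\right) \left(-19\right) 19 = 608 \cdot 19 = 11552$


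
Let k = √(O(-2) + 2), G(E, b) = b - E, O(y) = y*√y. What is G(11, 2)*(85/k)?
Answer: -765*√2/(2*√(1 - I*√2)) ≈ -365.02 - 188.95*I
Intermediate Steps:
O(y) = y^(3/2)
k = √(2 - 2*I*√2) (k = √((-2)^(3/2) + 2) = √(-2*I*√2 + 2) = √(2 - 2*I*√2) ≈ 1.6529 - 0.8556*I)
G(11, 2)*(85/k) = (2 - 1*11)*(85/(√(2 - 2*I*√2))) = (2 - 11)*(85/√(2 - 2*I*√2)) = -765/√(2 - 2*I*√2)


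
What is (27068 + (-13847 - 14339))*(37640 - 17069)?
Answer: -22998378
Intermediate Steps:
(27068 + (-13847 - 14339))*(37640 - 17069) = (27068 - 28186)*20571 = -1118*20571 = -22998378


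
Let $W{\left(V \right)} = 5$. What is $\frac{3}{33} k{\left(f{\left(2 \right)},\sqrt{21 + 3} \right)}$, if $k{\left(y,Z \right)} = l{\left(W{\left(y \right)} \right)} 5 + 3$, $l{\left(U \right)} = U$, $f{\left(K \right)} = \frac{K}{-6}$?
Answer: $\frac{28}{11} \approx 2.5455$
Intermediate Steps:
$f{\left(K \right)} = - \frac{K}{6}$ ($f{\left(K \right)} = K \left(- \frac{1}{6}\right) = - \frac{K}{6}$)
$k{\left(y,Z \right)} = 28$ ($k{\left(y,Z \right)} = 5 \cdot 5 + 3 = 25 + 3 = 28$)
$\frac{3}{33} k{\left(f{\left(2 \right)},\sqrt{21 + 3} \right)} = \frac{3}{33} \cdot 28 = 3 \cdot \frac{1}{33} \cdot 28 = \frac{1}{11} \cdot 28 = \frac{28}{11}$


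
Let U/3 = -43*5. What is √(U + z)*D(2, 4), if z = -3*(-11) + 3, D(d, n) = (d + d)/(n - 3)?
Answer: 4*I*√609 ≈ 98.712*I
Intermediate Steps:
D(d, n) = 2*d/(-3 + n) (D(d, n) = (2*d)/(-3 + n) = 2*d/(-3 + n))
z = 36 (z = 33 + 3 = 36)
U = -645 (U = 3*(-43*5) = 3*(-215) = -645)
√(U + z)*D(2, 4) = √(-645 + 36)*(2*2/(-3 + 4)) = √(-609)*(2*2/1) = (I*√609)*(2*2*1) = (I*√609)*4 = 4*I*√609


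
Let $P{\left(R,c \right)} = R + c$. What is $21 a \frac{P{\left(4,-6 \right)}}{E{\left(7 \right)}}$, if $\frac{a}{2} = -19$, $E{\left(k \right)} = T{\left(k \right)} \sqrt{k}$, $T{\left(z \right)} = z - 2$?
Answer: $\frac{228 \sqrt{7}}{5} \approx 120.65$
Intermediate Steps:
$T{\left(z \right)} = -2 + z$ ($T{\left(z \right)} = z - 2 = -2 + z$)
$E{\left(k \right)} = \sqrt{k} \left(-2 + k\right)$ ($E{\left(k \right)} = \left(-2 + k\right) \sqrt{k} = \sqrt{k} \left(-2 + k\right)$)
$a = -38$ ($a = 2 \left(-19\right) = -38$)
$21 a \frac{P{\left(4,-6 \right)}}{E{\left(7 \right)}} = 21 \left(-38\right) \frac{4 - 6}{\sqrt{7} \left(-2 + 7\right)} = - 798 \left(- \frac{2}{\sqrt{7} \cdot 5}\right) = - 798 \left(- \frac{2}{5 \sqrt{7}}\right) = - 798 \left(- 2 \frac{\sqrt{7}}{35}\right) = - 798 \left(- \frac{2 \sqrt{7}}{35}\right) = \frac{228 \sqrt{7}}{5}$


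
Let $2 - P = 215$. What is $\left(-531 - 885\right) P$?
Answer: $301608$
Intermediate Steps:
$P = -213$ ($P = 2 - 215 = -213$)
$\left(-531 - 885\right) P = \left(-531 - 885\right) \left(-213\right) = \left(-1416\right) \left(-213\right) = 301608$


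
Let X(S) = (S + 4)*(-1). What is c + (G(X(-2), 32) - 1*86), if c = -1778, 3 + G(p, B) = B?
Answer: -1835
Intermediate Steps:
X(S) = -4 - S (X(S) = (4 + S)*(-1) = -4 - S)
G(p, B) = -3 + B
c + (G(X(-2), 32) - 1*86) = -1778 + ((-3 + 32) - 1*86) = -1778 + (29 - 86) = -1778 - 57 = -1835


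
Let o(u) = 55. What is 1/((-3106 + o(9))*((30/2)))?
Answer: -1/45765 ≈ -2.1851e-5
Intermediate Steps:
1/((-3106 + o(9))*((30/2))) = 1/((-3106 + 55)*((30/2))) = 1/((-3051)*((30*(½)))) = -1/3051/15 = -1/3051*1/15 = -1/45765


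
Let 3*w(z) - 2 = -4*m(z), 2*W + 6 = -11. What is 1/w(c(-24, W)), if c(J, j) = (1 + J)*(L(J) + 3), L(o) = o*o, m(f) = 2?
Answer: -1/2 ≈ -0.50000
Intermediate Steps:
L(o) = o**2
W = -17/2 (W = -3 + (1/2)*(-11) = -3 - 11/2 = -17/2 ≈ -8.5000)
c(J, j) = (1 + J)*(3 + J**2) (c(J, j) = (1 + J)*(J**2 + 3) = (1 + J)*(3 + J**2))
w(z) = -2 (w(z) = 2/3 + (-4*2)/3 = 2/3 + (1/3)*(-8) = 2/3 - 8/3 = -2)
1/w(c(-24, W)) = 1/(-2) = -1/2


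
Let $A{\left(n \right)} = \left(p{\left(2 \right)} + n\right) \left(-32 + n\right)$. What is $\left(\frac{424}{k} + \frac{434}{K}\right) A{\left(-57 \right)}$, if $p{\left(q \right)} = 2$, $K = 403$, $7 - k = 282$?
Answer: $- \frac{147918}{65} \approx -2275.7$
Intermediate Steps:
$k = -275$ ($k = 7 - 282 = -275$)
$A{\left(n \right)} = \left(-32 + n\right) \left(2 + n\right)$ ($A{\left(n \right)} = \left(2 + n\right) \left(-32 + n\right) = \left(-32 + n\right) \left(2 + n\right)$)
$\left(\frac{424}{k} + \frac{434}{K}\right) A{\left(-57 \right)} = \left(\frac{424}{-275} + \frac{434}{403}\right) \left(-64 + \left(-57\right)^{2} - -1710\right) = \left(424 \left(- \frac{1}{275}\right) + 434 \cdot \frac{1}{403}\right) \left(-64 + 3249 + 1710\right) = \left(- \frac{424}{275} + \frac{14}{13}\right) 4895 = \left(- \frac{1662}{3575}\right) 4895 = - \frac{147918}{65}$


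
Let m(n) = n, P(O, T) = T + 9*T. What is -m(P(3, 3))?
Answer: -30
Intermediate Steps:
P(O, T) = 10*T
-m(P(3, 3)) = -10*3 = -1*30 = -30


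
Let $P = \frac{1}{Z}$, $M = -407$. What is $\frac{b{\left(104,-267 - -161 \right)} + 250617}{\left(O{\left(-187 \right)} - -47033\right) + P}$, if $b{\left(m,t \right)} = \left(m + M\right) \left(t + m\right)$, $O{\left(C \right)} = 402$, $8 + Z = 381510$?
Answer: $\frac{4563908426}{861740351} \approx 5.2962$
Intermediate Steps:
$Z = 381502$ ($Z = -8 + 381510 = 381502$)
$b{\left(m,t \right)} = \left(-407 + m\right) \left(m + t\right)$ ($b{\left(m,t \right)} = \left(m - 407\right) \left(t + m\right) = \left(-407 + m\right) \left(m + t\right)$)
$P = \frac{1}{381502} \approx 2.6212 \cdot 10^{-6}$
$\frac{b{\left(104,-267 - -161 \right)} + 250617}{\left(O{\left(-187 \right)} - -47033\right) + P} = \frac{\left(104^{2} - 42328 - 407 \left(-267 - -161\right) + 104 \left(-267 - -161\right)\right) + 250617}{\left(402 - -47033\right) + \frac{1}{381502}} = \frac{\left(10816 - 42328 - 407 \left(-267 + 161\right) + 104 \left(-267 + 161\right)\right) + 250617}{\left(402 + 47033\right) + \frac{1}{381502}} = \frac{\left(10816 - 42328 - -43142 + 104 \left(-106\right)\right) + 250617}{47435 + \frac{1}{381502}} = \frac{\left(10816 - 42328 + 43142 - 11024\right) + 250617}{\frac{18096547371}{381502}} = \left(606 + 250617\right) \frac{381502}{18096547371} = 251223 \cdot \frac{381502}{18096547371} = \frac{4563908426}{861740351}$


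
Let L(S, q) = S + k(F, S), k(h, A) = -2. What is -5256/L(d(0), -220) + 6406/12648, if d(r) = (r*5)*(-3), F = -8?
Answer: 16622675/6324 ≈ 2628.5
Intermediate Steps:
d(r) = -15*r (d(r) = (5*r)*(-3) = -15*r)
L(S, q) = -2 + S (L(S, q) = S - 2 = -2 + S)
-5256/L(d(0), -220) + 6406/12648 = -5256/(-2 - 15*0) + 6406/12648 = -5256/(-2 + 0) + 6406*(1/12648) = -5256/(-2) + 3203/6324 = -5256*(-½) + 3203/6324 = 2628 + 3203/6324 = 16622675/6324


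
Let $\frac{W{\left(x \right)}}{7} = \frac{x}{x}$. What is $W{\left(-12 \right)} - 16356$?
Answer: $-16349$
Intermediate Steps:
$W{\left(x \right)} = 7$ ($W{\left(x \right)} = 7 \frac{x}{x} = 7 \cdot 1 = 7$)
$W{\left(-12 \right)} - 16356 = 7 - 16356 = -16349$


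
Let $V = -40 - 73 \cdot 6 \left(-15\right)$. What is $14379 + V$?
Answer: $20909$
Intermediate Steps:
$V = 6530$ ($V = -40 - -6570 = -40 + 6570 = 6530$)
$14379 + V = 14379 + 6530 = 20909$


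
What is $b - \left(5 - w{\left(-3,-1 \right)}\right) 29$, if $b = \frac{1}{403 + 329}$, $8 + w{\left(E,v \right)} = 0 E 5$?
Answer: $- \frac{275963}{732} \approx -377.0$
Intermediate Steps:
$w{\left(E,v \right)} = -8$ ($w{\left(E,v \right)} = -8 + 0 E 5 = -8 + 0 \cdot 5 = -8 + 0 = -8$)
$b = \frac{1}{732} \approx 0.0013661$
$b - \left(5 - w{\left(-3,-1 \right)}\right) 29 = \frac{1}{732} - \left(5 - -8\right) 29 = \frac{1}{732} - \left(5 + 8\right) 29 = \frac{1}{732} - 13 \cdot 29 = \frac{1}{732} - 377 = - \frac{275963}{732}$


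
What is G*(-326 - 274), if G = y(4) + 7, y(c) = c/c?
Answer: -4800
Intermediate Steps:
y(c) = 1
G = 8 (G = 1 + 7 = 8)
G*(-326 - 274) = 8*(-326 - 274) = 8*(-600) = -4800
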